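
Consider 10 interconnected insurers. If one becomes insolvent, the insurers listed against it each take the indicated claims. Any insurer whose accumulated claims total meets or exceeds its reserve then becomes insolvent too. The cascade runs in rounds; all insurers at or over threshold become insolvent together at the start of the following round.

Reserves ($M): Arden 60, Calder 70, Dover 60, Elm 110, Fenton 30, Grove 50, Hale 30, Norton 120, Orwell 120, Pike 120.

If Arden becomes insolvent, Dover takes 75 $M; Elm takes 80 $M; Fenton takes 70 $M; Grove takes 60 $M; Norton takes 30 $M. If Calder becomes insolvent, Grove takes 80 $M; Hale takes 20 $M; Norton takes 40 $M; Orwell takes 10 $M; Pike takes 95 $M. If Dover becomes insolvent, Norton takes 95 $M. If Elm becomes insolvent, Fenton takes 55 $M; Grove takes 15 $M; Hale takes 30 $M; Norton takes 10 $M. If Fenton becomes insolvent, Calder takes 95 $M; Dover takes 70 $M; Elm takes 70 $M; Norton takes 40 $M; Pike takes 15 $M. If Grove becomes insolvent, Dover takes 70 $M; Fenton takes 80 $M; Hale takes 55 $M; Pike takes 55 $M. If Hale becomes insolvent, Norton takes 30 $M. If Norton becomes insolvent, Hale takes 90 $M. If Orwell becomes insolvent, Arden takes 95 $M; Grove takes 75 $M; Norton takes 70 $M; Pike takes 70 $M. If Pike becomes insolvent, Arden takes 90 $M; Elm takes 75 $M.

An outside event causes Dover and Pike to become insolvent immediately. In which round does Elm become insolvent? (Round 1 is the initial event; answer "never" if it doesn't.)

Round 1 — Dover, Pike become insolvent (initial).
  Arden: +90 → 90 ≥ 60
  Elm: +75 → 75 < 110
  Norton: +95 → 95 < 120
Round 2 — Arden becomes insolvent.
  Elm: +80 → 155 ≥ 110
  Fenton: +70 → 70 ≥ 30
  Grove: +60 → 60 ≥ 50
  Norton: +30 → 125 ≥ 120
Round 3 — Elm, Fenton, Grove, Norton become insolvent.
  Calder: +95 → 95 ≥ 70
  Hale: +30+55+90 → 175 ≥ 30
Round 4 — Calder, Hale become insolvent.
  Orwell: +10 → 10 < 120
No further insolvencies.

3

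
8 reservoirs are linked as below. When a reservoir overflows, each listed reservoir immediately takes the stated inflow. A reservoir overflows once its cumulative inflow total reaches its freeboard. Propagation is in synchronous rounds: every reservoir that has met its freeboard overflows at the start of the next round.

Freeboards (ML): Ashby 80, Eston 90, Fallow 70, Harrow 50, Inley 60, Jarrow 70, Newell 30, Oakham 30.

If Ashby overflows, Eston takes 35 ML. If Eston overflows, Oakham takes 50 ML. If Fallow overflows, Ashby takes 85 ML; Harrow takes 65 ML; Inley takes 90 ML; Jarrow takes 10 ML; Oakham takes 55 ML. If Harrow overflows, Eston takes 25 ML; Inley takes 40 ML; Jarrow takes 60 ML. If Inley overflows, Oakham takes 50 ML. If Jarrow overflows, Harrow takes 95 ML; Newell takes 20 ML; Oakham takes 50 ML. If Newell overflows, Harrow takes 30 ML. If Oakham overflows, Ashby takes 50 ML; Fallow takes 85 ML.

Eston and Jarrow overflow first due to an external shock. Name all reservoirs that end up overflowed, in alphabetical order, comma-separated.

Round 1 — Eston, Jarrow overflow (initial).
  Harrow: +95 → 95 ≥ 50
  Newell: +20 → 20 < 30
  Oakham: +50+50 → 100 ≥ 30
Round 2 — Harrow, Oakham overflow.
  Ashby: +50 → 50 < 80
  Fallow: +85 → 85 ≥ 70
  Inley: +40 → 40 < 60
Round 3 — Fallow overflows.
  Ashby: +85 → 135 ≥ 80
  Inley: +90 → 130 ≥ 60
Round 4 — Ashby, Inley overflow.
No further overflows.

Ashby, Eston, Fallow, Harrow, Inley, Jarrow, Oakham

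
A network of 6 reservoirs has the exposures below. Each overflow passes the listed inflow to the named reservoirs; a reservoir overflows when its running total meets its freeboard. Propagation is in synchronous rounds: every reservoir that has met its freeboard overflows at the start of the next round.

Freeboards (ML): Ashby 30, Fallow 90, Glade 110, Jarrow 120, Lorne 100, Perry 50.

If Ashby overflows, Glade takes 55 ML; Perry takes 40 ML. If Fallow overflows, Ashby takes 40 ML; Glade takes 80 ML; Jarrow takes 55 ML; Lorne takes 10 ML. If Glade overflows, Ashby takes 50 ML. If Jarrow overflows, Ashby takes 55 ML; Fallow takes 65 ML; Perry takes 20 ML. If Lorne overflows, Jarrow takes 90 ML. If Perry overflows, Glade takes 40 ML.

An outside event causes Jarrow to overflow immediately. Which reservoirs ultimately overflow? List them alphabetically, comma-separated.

Ashby, Jarrow, Perry

Round 1 — Jarrow overflows (initial).
  Ashby: +55 → 55 ≥ 30
  Fallow: +65 → 65 < 90
  Perry: +20 → 20 < 50
Round 2 — Ashby overflows.
  Glade: +55 → 55 < 110
  Perry: +40 → 60 ≥ 50
Round 3 — Perry overflows.
  Glade: +40 → 95 < 110
No further overflows.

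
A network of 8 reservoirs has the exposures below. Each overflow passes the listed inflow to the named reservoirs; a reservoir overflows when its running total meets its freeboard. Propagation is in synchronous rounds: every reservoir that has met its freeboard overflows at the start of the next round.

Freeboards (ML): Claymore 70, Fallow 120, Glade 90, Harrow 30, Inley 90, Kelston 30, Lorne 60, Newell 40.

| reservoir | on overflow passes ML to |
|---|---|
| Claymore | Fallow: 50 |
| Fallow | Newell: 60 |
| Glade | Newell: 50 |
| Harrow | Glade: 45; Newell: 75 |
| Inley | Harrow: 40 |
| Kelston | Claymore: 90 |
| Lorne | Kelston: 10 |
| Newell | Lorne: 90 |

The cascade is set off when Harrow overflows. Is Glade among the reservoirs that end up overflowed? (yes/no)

no

Round 1 — Harrow overflows (initial).
  Glade: +45 → 45 < 90
  Newell: +75 → 75 ≥ 40
Round 2 — Newell overflows.
  Lorne: +90 → 90 ≥ 60
Round 3 — Lorne overflows.
  Kelston: +10 → 10 < 30
No further overflows.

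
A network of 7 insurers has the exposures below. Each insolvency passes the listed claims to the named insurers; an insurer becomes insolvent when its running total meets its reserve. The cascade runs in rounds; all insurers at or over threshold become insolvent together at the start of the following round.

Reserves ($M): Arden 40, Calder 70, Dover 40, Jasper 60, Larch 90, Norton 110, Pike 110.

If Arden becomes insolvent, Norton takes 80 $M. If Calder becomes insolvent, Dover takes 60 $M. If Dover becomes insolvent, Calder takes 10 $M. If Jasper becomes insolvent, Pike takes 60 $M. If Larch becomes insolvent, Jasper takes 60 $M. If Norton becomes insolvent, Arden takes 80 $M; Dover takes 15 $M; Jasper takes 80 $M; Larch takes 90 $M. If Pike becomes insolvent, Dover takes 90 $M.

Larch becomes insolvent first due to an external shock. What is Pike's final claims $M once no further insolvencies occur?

60

Round 1 — Larch becomes insolvent (initial).
  Jasper: +60 → 60 ≥ 60
Round 2 — Jasper becomes insolvent.
  Pike: +60 → 60 < 110
No further insolvencies.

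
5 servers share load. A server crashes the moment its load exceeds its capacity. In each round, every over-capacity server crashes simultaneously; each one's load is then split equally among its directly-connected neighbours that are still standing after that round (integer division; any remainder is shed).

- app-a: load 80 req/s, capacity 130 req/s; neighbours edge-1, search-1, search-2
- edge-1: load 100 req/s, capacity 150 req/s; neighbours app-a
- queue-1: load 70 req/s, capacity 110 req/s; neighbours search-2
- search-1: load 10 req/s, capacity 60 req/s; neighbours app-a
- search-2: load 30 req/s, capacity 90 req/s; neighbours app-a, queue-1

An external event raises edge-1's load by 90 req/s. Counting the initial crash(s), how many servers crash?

Round 1 — edge-1 at 190 > 150. edge-1 crashes.
  edge-1 sheds 190 req/s to app-a: 190 each.
    app-a: 80+190 = 270 > 130
Round 2 — app-a crashes.
  app-a sheds 270 req/s to search-1, search-2: 135 each.
    search-1: 10+135 = 145 > 60
    search-2: 30+135 = 165 > 90
Round 3 — search-1, search-2 crash.
  search-1 sheds 145 req/s: no online neighbours, lost.
  search-2 sheds 165 req/s to queue-1: 165 each.
    queue-1: 70+165 = 235 > 110
Round 4 — queue-1 crashes.
  queue-1 sheds 235 req/s: no online neighbours, lost.
No further crashes.

5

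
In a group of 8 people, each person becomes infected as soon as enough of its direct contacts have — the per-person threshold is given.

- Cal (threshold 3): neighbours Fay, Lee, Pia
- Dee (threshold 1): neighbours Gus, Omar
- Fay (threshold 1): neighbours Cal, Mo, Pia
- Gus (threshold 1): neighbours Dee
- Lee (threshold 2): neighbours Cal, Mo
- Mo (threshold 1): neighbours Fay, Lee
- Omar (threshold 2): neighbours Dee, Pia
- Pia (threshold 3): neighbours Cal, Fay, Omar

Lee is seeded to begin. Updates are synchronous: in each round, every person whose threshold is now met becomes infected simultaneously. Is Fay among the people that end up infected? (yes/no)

yes

Round 1 — Lee becomes infected (initial).
Round 2 — checking thresholds:
  Cal: 1 of 3 neighbours < 3, holds.
  Mo: 1 of 2 neighbours ≥ 1, becomes infected.
Round 3 — checking thresholds:
  Cal: 1 of 3 neighbours < 3, holds.
  Fay: 1 of 3 neighbours ≥ 1, becomes infected.
Round 4 — no new infections; cascade stops.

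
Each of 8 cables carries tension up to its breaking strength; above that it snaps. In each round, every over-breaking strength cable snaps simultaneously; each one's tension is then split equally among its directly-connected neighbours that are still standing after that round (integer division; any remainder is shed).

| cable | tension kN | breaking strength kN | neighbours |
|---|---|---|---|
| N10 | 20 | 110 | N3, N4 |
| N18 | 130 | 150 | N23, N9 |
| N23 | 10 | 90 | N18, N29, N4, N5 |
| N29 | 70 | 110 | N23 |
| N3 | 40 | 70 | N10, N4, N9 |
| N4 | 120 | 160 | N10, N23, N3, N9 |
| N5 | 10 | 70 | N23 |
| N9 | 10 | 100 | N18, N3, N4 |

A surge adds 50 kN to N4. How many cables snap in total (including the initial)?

Round 1 — N4 at 170 > 160. N4 snaps.
  N4 sheds 170 kN to N10, N23, N3, N9: 42 each (2 lost).
    N10: 20+42 = 62 ≤ 110
    N23: 10+42 = 52 ≤ 90
    N3: 40+42 = 82 > 70
    N9: 10+42 = 52 ≤ 100
Round 2 — N3 snaps.
  N3 sheds 82 kN to N10, N9: 41 each.
    N10: 62+41 = 103 ≤ 110
    N9: 52+41 = 93 ≤ 100
No further breaks.

2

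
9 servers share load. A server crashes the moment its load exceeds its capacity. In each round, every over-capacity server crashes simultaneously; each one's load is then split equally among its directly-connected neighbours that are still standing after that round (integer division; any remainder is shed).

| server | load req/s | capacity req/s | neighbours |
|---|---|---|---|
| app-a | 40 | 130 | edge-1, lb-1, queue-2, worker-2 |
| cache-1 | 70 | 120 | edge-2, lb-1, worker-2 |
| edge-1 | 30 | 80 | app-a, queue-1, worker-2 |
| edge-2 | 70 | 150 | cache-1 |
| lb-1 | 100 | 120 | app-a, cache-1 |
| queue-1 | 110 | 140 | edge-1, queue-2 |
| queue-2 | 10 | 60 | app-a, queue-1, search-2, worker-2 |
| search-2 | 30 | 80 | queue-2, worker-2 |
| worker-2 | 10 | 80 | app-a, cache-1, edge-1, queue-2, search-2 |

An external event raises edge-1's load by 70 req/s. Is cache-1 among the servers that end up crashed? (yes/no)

yes

Round 1 — edge-1 at 100 > 80. edge-1 crashes.
  edge-1 sheds 100 req/s to app-a, queue-1, worker-2: 33 each (1 lost).
    app-a: 40+33 = 73 ≤ 130
    queue-1: 110+33 = 143 > 140
    worker-2: 10+33 = 43 ≤ 80
Round 2 — queue-1 crashes.
  queue-1 sheds 143 req/s to queue-2: 143 each.
    queue-2: 10+143 = 153 > 60
Round 3 — queue-2 crashes.
  queue-2 sheds 153 req/s to app-a, search-2, worker-2: 51 each.
    app-a: 73+51 = 124 ≤ 130
    search-2: 30+51 = 81 > 80
    worker-2: 43+51 = 94 > 80
Round 4 — search-2, worker-2 crash.
  search-2 sheds 81 req/s: no online neighbours, lost.
  worker-2 sheds 94 req/s to app-a, cache-1: 47 each.
    app-a: 124+47 = 171 > 130
    cache-1: 70+47 = 117 ≤ 120
Round 5 — app-a crashes.
  app-a sheds 171 req/s to lb-1: 171 each.
    lb-1: 100+171 = 271 > 120
Round 6 — lb-1 crashes.
  lb-1 sheds 271 req/s to cache-1: 271 each.
    cache-1: 117+271 = 388 > 120
Round 7 — cache-1 crashes.
  cache-1 sheds 388 req/s to edge-2: 388 each.
    edge-2: 70+388 = 458 > 150
Round 8 — edge-2 crashes.
  edge-2 sheds 458 req/s: no online neighbours, lost.
No further crashes.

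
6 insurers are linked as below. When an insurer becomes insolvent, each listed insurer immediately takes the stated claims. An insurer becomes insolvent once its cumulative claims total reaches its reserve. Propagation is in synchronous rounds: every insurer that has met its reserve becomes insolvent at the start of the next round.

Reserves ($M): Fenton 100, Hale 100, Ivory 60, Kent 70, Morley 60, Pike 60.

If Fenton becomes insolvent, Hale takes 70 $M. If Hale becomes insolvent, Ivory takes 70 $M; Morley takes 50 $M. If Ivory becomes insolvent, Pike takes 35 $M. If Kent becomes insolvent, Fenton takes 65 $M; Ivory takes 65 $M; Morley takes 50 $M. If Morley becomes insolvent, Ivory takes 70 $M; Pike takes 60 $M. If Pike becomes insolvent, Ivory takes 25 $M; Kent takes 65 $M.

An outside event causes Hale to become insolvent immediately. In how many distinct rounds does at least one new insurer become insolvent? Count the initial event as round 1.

2

Round 1 — Hale becomes insolvent (initial).
  Ivory: +70 → 70 ≥ 60
  Morley: +50 → 50 < 60
Round 2 — Ivory becomes insolvent.
  Pike: +35 → 35 < 60
No further insolvencies.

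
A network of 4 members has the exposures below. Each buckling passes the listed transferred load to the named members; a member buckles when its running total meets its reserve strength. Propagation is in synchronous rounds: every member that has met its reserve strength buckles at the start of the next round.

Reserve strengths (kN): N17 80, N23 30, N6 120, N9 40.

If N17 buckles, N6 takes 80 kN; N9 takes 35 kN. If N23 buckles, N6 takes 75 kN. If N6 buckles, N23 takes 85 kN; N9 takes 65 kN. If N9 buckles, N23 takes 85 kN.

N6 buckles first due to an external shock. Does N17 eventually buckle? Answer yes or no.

Round 1 — N6 buckles (initial).
  N23: +85 → 85 ≥ 30
  N9: +65 → 65 ≥ 40
Round 2 — N23, N9 buckle.
No further bucklings.

no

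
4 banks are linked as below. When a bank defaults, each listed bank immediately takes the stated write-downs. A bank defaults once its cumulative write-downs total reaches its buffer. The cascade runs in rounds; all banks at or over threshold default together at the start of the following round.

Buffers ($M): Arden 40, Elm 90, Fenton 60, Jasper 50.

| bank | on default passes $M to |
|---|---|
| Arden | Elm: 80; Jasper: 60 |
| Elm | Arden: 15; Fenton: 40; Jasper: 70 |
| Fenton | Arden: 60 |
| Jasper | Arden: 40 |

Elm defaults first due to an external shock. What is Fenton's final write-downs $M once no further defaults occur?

Round 1 — Elm defaults (initial).
  Arden: +15 → 15 < 40
  Fenton: +40 → 40 < 60
  Jasper: +70 → 70 ≥ 50
Round 2 — Jasper defaults.
  Arden: +40 → 55 ≥ 40
Round 3 — Arden defaults.
No further defaults.

40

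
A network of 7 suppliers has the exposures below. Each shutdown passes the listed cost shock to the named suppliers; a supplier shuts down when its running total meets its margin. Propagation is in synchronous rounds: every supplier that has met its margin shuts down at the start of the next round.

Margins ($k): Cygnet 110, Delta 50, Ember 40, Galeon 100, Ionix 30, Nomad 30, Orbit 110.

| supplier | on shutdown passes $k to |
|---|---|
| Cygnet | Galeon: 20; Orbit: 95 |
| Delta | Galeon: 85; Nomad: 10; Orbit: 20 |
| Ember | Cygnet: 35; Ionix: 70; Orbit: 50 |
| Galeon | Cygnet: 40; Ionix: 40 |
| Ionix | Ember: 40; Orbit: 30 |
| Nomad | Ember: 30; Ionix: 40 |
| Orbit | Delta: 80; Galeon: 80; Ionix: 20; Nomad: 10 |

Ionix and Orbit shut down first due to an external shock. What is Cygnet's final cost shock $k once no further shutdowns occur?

Round 1 — Ionix, Orbit shut down (initial).
  Delta: +80 → 80 ≥ 50
  Ember: +40 → 40 ≥ 40
  Galeon: +80 → 80 < 100
  Nomad: +10 → 10 < 30
Round 2 — Delta, Ember shut down.
  Cygnet: +35 → 35 < 110
  Galeon: +85 → 165 ≥ 100
  Nomad: +10 → 20 < 30
Round 3 — Galeon shuts down.
  Cygnet: +40 → 75 < 110
No further shutdowns.

75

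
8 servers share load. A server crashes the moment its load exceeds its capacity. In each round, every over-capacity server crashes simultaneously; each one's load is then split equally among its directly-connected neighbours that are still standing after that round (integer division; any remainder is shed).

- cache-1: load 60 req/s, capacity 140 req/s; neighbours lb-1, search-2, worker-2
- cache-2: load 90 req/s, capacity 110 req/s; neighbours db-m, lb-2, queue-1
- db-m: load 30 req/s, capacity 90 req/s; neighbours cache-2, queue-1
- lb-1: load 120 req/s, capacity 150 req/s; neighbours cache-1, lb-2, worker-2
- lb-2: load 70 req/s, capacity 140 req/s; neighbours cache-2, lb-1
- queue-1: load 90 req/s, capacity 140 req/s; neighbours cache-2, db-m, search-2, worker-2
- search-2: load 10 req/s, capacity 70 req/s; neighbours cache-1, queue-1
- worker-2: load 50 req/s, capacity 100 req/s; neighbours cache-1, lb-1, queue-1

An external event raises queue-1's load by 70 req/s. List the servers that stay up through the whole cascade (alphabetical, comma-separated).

Round 1 — queue-1 at 160 > 140. queue-1 crashes.
  queue-1 sheds 160 req/s to cache-2, db-m, search-2, worker-2: 40 each.
    cache-2: 90+40 = 130 > 110
    db-m: 30+40 = 70 ≤ 90
    search-2: 10+40 = 50 ≤ 70
    worker-2: 50+40 = 90 ≤ 100
Round 2 — cache-2 crashes.
  cache-2 sheds 130 req/s to db-m, lb-2: 65 each.
    db-m: 70+65 = 135 > 90
    lb-2: 70+65 = 135 ≤ 140
Round 3 — db-m crashes.
  db-m sheds 135 req/s: no online neighbours, lost.
No further crashes.

cache-1, lb-1, lb-2, search-2, worker-2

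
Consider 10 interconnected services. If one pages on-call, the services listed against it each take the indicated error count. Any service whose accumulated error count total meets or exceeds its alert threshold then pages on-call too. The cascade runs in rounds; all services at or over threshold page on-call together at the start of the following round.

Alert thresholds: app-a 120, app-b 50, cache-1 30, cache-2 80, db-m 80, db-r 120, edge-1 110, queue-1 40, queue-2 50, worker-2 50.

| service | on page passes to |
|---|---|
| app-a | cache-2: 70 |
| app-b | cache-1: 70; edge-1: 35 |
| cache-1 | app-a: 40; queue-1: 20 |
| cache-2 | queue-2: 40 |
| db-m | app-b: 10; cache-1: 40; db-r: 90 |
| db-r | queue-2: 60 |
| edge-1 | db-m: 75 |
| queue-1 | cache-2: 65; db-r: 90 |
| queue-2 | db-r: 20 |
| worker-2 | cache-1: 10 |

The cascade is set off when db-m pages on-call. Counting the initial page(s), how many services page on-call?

2

Round 1 — db-m pages on-call (initial).
  app-b: +10 → 10 < 50
  cache-1: +40 → 40 ≥ 30
  db-r: +90 → 90 < 120
Round 2 — cache-1 pages on-call.
  app-a: +40 → 40 < 120
  queue-1: +20 → 20 < 40
No further pages.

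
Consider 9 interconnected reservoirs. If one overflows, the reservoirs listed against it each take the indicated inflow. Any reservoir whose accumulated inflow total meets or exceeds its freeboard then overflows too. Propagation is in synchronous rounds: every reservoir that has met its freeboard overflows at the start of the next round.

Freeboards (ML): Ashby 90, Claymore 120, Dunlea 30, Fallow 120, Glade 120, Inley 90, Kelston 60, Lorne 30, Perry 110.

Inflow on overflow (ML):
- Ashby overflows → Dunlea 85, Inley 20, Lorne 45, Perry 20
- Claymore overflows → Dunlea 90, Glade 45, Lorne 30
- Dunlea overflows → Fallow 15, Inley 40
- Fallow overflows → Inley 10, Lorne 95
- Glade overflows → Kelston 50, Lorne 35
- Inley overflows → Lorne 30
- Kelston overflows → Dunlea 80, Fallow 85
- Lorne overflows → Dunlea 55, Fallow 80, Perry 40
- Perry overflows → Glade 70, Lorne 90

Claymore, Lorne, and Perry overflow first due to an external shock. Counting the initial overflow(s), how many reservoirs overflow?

Round 1 — Claymore, Lorne, Perry overflow (initial).
  Dunlea: +90+55 → 145 ≥ 30
  Fallow: +80 → 80 < 120
  Glade: +45+70 → 115 < 120
Round 2 — Dunlea overflows.
  Fallow: +15 → 95 < 120
  Inley: +40 → 40 < 90
No further overflows.

4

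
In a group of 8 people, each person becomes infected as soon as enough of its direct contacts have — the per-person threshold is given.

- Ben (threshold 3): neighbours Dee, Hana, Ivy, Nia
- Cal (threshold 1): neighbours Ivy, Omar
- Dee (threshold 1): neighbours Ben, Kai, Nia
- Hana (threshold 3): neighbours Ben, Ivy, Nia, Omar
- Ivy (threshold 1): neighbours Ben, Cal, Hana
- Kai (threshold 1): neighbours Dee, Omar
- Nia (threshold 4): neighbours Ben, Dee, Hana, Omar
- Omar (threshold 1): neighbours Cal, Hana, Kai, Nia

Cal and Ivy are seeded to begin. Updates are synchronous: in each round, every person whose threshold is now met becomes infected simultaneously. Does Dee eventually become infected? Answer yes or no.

Round 1 — Cal, Ivy become infected (initial).
Round 2 — checking thresholds:
  Ben: 1 of 4 neighbours < 3, below threshold.
  Hana: 1 of 4 neighbours < 3, below threshold.
  Omar: 1 of 4 neighbours ≥ 1, becomes infected.
Round 3 — checking thresholds:
  Ben: 1 of 4 neighbours < 3, below threshold.
  Hana: 2 of 4 neighbours < 3, below threshold.
  Kai: 1 of 2 neighbours ≥ 1, becomes infected.
  Nia: 1 of 4 neighbours < 4, below threshold.
Round 4 — checking thresholds:
  Ben: 1 of 4 neighbours < 3, below threshold.
  Dee: 1 of 3 neighbours ≥ 1, becomes infected.
  Hana: 2 of 4 neighbours < 3, below threshold.
  Nia: 1 of 4 neighbours < 4, below threshold.
Round 5 — no new infections; cascade stops.

yes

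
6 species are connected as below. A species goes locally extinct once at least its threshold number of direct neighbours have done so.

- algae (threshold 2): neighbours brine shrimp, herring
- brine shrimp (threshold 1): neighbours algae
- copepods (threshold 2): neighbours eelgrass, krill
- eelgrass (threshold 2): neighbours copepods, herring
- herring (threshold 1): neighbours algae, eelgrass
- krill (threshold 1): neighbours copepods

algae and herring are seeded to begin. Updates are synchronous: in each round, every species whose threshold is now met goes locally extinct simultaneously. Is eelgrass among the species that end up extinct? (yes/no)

no

Round 1 — algae, herring go locally extinct (initial).
Round 2 — checking thresholds:
  brine shrimp: 1 of 1 neighbours ≥ 1, goes locally extinct.
  eelgrass: 1 of 2 neighbours < 2, below threshold.
Round 3 — no new extinctions; cascade stops.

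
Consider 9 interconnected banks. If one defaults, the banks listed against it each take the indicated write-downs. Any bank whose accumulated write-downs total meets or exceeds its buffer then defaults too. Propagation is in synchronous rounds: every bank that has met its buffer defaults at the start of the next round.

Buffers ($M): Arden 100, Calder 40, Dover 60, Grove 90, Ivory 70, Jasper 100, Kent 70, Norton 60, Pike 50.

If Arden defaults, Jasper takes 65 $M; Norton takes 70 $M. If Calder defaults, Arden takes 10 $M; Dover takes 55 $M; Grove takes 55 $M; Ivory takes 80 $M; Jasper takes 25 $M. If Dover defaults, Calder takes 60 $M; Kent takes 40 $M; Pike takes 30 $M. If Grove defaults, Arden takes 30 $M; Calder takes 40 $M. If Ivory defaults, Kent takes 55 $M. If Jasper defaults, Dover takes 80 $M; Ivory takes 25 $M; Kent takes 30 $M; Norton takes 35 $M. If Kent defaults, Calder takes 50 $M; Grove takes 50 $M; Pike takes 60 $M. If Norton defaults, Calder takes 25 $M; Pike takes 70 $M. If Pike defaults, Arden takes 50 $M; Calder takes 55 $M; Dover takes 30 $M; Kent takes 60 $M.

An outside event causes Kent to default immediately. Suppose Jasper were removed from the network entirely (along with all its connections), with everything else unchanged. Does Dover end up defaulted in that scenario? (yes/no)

With Jasper removed:
Round 1 — Kent defaults (initial).
  Calder: +50 → 50 ≥ 40
  Grove: +50 → 50 < 90
  Pike: +60 → 60 ≥ 50
Round 2 — Calder, Pike default.
  Arden: +10+50 → 60 < 100
  Dover: +55+30 → 85 ≥ 60
  Grove: +55 → 105 ≥ 90
  Ivory: +80 → 80 ≥ 70
Round 3 — Dover, Grove, Ivory default.
  Arden: +30 → 90 < 100
No further defaults.

yes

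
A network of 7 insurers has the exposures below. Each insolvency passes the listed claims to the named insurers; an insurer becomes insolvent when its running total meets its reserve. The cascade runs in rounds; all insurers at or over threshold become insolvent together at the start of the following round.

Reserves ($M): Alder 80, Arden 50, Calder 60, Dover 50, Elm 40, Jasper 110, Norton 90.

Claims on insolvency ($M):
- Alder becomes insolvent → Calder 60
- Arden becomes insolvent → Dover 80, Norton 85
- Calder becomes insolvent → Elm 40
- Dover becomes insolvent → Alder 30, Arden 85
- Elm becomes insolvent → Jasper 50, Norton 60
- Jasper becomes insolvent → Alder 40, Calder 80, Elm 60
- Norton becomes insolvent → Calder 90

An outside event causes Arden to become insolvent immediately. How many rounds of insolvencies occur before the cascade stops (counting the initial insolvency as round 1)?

Round 1 — Arden becomes insolvent (initial).
  Dover: +80 → 80 ≥ 50
  Norton: +85 → 85 < 90
Round 2 — Dover becomes insolvent.
  Alder: +30 → 30 < 80
No further insolvencies.

2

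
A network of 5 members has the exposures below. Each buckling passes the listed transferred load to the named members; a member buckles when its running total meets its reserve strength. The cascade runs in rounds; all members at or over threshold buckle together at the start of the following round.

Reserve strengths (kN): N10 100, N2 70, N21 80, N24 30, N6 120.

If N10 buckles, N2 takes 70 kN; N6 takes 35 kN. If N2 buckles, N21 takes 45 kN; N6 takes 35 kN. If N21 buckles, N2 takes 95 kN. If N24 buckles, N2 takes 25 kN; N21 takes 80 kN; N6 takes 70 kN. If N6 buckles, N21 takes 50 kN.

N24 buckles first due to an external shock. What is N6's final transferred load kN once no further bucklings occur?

105

Round 1 — N24 buckles (initial).
  N2: +25 → 25 < 70
  N21: +80 → 80 ≥ 80
  N6: +70 → 70 < 120
Round 2 — N21 buckles.
  N2: +95 → 120 ≥ 70
Round 3 — N2 buckles.
  N6: +35 → 105 < 120
No further bucklings.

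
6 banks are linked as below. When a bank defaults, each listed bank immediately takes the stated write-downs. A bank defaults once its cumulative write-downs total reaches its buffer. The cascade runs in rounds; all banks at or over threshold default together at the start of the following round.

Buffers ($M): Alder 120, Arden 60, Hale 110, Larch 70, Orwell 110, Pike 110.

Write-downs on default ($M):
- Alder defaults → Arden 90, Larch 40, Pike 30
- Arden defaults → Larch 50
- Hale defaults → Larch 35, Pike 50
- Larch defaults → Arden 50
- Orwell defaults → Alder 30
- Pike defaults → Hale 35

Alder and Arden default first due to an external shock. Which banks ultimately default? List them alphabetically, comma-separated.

Alder, Arden, Larch

Round 1 — Alder, Arden default (initial).
  Larch: +40+50 → 90 ≥ 70
  Pike: +30 → 30 < 110
Round 2 — Larch defaults.
No further defaults.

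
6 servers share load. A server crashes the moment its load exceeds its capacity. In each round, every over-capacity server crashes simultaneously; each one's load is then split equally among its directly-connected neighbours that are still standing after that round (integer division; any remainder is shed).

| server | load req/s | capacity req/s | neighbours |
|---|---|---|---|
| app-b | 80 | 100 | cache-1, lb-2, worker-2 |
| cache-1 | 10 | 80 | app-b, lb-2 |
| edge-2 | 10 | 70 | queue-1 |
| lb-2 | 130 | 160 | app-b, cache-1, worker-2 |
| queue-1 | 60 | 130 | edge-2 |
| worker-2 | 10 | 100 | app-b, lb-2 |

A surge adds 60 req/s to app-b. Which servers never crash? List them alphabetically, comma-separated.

edge-2, queue-1

Round 1 — app-b at 140 > 100. app-b crashes.
  app-b sheds 140 req/s to cache-1, lb-2, worker-2: 46 each (2 lost).
    cache-1: 10+46 = 56 ≤ 80
    lb-2: 130+46 = 176 > 160
    worker-2: 10+46 = 56 ≤ 100
Round 2 — lb-2 crashes.
  lb-2 sheds 176 req/s to cache-1, worker-2: 88 each.
    cache-1: 56+88 = 144 > 80
    worker-2: 56+88 = 144 > 100
Round 3 — cache-1, worker-2 crash.
  cache-1 sheds 144 req/s: no online neighbours, lost.
  worker-2 sheds 144 req/s: no online neighbours, lost.
No further crashes.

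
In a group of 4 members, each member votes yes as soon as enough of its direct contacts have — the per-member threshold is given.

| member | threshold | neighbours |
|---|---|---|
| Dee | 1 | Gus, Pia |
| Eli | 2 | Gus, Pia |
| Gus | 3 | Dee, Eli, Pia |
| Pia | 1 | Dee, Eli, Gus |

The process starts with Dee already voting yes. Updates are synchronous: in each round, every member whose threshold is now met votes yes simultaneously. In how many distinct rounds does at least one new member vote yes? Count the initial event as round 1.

2

Round 1 — Dee votes yes (initial).
Round 2 — checking thresholds:
  Gus: 1 of 3 neighbours < 3, not yet.
  Pia: 1 of 3 neighbours ≥ 1, votes yes.
Round 3 — no new yes votes; cascade stops.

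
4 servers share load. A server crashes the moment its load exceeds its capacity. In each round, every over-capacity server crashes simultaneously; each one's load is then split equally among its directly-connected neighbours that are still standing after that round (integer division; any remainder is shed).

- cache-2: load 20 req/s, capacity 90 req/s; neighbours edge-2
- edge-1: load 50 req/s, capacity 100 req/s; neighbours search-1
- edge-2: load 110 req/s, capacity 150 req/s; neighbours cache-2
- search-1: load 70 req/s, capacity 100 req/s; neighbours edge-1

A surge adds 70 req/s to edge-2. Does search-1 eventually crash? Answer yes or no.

Round 1 — edge-2 at 180 > 150. edge-2 crashes.
  edge-2 sheds 180 req/s to cache-2: 180 each.
    cache-2: 20+180 = 200 > 90
Round 2 — cache-2 crashes.
  cache-2 sheds 200 req/s: no online neighbours, lost.
No further crashes.

no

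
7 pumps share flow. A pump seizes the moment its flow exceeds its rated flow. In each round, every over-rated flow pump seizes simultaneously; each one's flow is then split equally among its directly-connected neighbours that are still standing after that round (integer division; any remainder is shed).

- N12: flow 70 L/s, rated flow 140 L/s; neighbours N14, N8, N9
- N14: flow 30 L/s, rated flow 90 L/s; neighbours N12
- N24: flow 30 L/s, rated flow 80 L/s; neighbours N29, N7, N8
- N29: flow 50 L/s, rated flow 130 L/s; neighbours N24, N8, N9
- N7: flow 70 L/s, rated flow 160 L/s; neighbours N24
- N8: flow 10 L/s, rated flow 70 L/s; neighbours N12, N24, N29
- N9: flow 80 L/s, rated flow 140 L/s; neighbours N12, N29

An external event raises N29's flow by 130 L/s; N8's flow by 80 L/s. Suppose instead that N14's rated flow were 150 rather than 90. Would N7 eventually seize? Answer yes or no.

With N14's rated flow at 150:
Round 1 — N29 at 180 > 130; N8 at 90 > 70. N29, N8 seize.
  N29 sheds 180 L/s to N24, N9: 90 each.
    N24: 30+90 = 120 > 80
    N9: 80+90 = 170 > 140
  N8 sheds 90 L/s to N12, N24: 45 each.
    N12: 70+45 = 115 ≤ 140
    N24: 120+45 = 165 > 80
Round 2 — N24, N9 seize.
  N24 sheds 165 L/s to N7: 165 each.
    N7: 70+165 = 235 > 160
  N9 sheds 170 L/s to N12: 170 each.
    N12: 115+170 = 285 > 140
Round 3 — N12, N7 seize.
  N12 sheds 285 L/s to N14: 285 each.
    N14: 30+285 = 315 > 150
  N7 sheds 235 L/s: no online neighbours, lost.
Round 4 — N14 seizes.
  N14 sheds 315 L/s: no online neighbours, lost.
No further seizures.

yes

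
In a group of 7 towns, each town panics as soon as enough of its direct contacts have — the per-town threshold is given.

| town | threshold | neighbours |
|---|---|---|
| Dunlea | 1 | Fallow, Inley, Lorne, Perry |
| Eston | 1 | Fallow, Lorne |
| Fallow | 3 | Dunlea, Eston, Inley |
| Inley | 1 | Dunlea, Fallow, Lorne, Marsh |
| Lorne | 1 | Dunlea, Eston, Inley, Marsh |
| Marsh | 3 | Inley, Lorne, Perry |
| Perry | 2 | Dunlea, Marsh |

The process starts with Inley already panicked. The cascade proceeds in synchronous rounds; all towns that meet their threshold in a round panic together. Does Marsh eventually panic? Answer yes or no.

Round 1 — Inley panics (initial).
Round 2 — checking thresholds:
  Dunlea: 1 of 4 neighbours ≥ 1, panics.
  Fallow: 1 of 3 neighbours < 3, below threshold.
  Lorne: 1 of 4 neighbours ≥ 1, panics.
  Marsh: 1 of 3 neighbours < 3, below threshold.
Round 3 — checking thresholds:
  Eston: 1 of 2 neighbours ≥ 1, panics.
  Fallow: 2 of 3 neighbours < 3, below threshold.
  Marsh: 2 of 3 neighbours < 3, below threshold.
  Perry: 1 of 2 neighbours < 2, below threshold.
Round 4 — checking thresholds:
  Fallow: 3 of 3 neighbours ≥ 3, panics.
  Marsh: 2 of 3 neighbours < 3, below threshold.
  Perry: 1 of 2 neighbours < 2, below threshold.
Round 5 — no new panics; cascade stops.

no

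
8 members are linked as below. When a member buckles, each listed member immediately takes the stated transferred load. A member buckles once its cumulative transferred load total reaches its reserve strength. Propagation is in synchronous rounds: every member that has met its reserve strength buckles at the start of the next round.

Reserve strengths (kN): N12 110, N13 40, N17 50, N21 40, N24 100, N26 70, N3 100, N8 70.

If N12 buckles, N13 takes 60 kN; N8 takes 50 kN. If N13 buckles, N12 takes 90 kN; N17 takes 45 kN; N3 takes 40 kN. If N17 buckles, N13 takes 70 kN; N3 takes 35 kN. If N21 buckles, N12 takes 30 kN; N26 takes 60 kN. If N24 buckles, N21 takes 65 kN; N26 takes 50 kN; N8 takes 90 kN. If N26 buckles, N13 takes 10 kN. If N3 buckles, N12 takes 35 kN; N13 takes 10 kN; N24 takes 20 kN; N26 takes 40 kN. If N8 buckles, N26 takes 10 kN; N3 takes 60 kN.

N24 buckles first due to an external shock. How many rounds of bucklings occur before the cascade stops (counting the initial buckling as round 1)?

3

Round 1 — N24 buckles (initial).
  N21: +65 → 65 ≥ 40
  N26: +50 → 50 < 70
  N8: +90 → 90 ≥ 70
Round 2 — N21, N8 buckle.
  N12: +30 → 30 < 110
  N26: +60+10 → 120 ≥ 70
  N3: +60 → 60 < 100
Round 3 — N26 buckles.
  N13: +10 → 10 < 40
No further bucklings.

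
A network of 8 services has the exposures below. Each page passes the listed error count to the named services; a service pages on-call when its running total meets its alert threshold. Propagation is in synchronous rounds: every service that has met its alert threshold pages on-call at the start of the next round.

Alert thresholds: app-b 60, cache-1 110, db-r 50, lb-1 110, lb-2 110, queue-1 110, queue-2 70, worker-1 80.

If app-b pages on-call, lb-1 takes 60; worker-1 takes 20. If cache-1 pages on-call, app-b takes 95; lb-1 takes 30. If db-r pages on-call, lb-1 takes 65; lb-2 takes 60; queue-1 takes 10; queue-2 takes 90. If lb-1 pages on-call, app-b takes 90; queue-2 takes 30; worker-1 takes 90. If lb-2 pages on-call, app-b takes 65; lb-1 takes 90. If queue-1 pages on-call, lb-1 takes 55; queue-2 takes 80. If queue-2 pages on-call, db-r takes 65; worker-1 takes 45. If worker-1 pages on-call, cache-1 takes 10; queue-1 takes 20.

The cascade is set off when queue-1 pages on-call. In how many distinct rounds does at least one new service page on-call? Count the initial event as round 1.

Round 1 — queue-1 pages on-call (initial).
  lb-1: +55 → 55 < 110
  queue-2: +80 → 80 ≥ 70
Round 2 — queue-2 pages on-call.
  db-r: +65 → 65 ≥ 50
  worker-1: +45 → 45 < 80
Round 3 — db-r pages on-call.
  lb-1: +65 → 120 ≥ 110
  lb-2: +60 → 60 < 110
Round 4 — lb-1 pages on-call.
  app-b: +90 → 90 ≥ 60
  worker-1: +90 → 135 ≥ 80
Round 5 — app-b, worker-1 page on-call.
  cache-1: +10 → 10 < 110
No further pages.

5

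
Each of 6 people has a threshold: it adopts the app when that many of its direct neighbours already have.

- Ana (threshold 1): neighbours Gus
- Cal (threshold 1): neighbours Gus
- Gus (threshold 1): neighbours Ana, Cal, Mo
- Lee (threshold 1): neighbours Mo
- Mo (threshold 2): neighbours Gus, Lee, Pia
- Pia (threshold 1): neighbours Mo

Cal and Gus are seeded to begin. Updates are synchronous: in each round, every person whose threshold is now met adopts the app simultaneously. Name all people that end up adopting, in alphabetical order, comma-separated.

Ana, Cal, Gus

Round 1 — Cal, Gus adopt the app (initial).
Round 2 — checking thresholds:
  Ana: 1 of 1 neighbours ≥ 1, adopts the app.
  Mo: 1 of 3 neighbours < 2, holds.
Round 3 — no new adoptions; cascade stops.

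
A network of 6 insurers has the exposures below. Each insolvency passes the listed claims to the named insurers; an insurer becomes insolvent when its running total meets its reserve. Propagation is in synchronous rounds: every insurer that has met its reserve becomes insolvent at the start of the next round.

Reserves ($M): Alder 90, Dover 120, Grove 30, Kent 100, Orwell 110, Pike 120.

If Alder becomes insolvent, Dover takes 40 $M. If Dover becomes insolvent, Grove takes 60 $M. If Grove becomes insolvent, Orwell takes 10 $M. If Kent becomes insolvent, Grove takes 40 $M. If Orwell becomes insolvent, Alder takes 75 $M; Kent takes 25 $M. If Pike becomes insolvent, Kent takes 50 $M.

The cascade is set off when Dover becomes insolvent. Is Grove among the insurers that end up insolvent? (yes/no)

Round 1 — Dover becomes insolvent (initial).
  Grove: +60 → 60 ≥ 30
Round 2 — Grove becomes insolvent.
  Orwell: +10 → 10 < 110
No further insolvencies.

yes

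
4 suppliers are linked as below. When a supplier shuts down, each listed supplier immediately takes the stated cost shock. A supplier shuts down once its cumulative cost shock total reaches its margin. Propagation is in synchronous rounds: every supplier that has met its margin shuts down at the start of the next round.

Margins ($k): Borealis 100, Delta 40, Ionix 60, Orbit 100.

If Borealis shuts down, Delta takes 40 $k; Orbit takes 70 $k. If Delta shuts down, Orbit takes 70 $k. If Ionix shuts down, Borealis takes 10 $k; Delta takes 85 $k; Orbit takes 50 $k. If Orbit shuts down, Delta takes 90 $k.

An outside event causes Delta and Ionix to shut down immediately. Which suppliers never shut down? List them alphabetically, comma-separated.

Round 1 — Delta, Ionix shut down (initial).
  Borealis: +10 → 10 < 100
  Orbit: +70+50 → 120 ≥ 100
Round 2 — Orbit shuts down.
No further shutdowns.

Borealis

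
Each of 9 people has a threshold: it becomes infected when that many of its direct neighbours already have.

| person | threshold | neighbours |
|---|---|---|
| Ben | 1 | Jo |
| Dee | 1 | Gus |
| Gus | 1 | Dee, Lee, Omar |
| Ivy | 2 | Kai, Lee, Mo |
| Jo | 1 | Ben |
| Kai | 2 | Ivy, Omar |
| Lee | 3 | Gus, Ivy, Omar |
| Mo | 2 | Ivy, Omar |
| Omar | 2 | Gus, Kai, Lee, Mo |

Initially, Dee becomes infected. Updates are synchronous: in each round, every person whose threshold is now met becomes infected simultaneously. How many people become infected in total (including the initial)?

2

Round 1 — Dee becomes infected (initial).
Round 2 — checking thresholds:
  Gus: 1 of 3 neighbours ≥ 1, becomes infected.
Round 3 — no new infections; cascade stops.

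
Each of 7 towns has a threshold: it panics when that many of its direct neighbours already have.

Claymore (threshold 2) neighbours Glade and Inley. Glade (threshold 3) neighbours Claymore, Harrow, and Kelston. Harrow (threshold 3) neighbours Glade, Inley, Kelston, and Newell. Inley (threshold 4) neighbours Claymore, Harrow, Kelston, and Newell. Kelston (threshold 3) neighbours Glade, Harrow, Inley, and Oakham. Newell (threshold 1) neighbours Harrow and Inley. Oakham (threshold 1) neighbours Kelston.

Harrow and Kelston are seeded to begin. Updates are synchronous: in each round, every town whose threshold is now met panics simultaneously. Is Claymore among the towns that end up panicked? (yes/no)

no

Round 1 — Harrow, Kelston panic (initial).
Round 2 — checking thresholds:
  Glade: 2 of 3 neighbours < 3, holds.
  Inley: 2 of 4 neighbours < 4, holds.
  Newell: 1 of 2 neighbours ≥ 1, panics.
  Oakham: 1 of 1 neighbours ≥ 1, panics.
Round 3 — no new panics; cascade stops.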